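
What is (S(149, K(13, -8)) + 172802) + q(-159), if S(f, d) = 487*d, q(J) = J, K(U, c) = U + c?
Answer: 175078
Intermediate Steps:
(S(149, K(13, -8)) + 172802) + q(-159) = (487*(13 - 8) + 172802) - 159 = (487*5 + 172802) - 159 = (2435 + 172802) - 159 = 175237 - 159 = 175078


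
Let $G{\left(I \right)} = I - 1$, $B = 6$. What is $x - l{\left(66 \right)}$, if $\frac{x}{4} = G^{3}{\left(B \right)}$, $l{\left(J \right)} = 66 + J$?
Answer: $368$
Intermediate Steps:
$G{\left(I \right)} = -1 + I$ ($G{\left(I \right)} = I - 1 = -1 + I$)
$x = 500$ ($x = 4 \left(-1 + 6\right)^{3} = 4 \cdot 5^{3} = 4 \cdot 125 = 500$)
$x - l{\left(66 \right)} = 500 - \left(66 + 66\right) = 500 - 132 = 368$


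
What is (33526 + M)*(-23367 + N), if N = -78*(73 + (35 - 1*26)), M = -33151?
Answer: -11161125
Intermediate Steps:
N = -6396 (N = -78*(73 + (35 - 26)) = -78*(73 + 9) = -78*82 = -6396)
(33526 + M)*(-23367 + N) = (33526 - 33151)*(-23367 - 6396) = 375*(-29763) = -11161125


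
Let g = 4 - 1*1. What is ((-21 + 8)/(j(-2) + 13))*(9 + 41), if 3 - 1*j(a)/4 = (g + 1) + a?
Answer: -650/17 ≈ -38.235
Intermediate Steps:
g = 3 (g = 4 - 1 = 3)
j(a) = -4 - 4*a (j(a) = 12 - 4*((3 + 1) + a) = 12 - 4*(4 + a) = 12 + (-16 - 4*a) = -4 - 4*a)
((-21 + 8)/(j(-2) + 13))*(9 + 41) = ((-21 + 8)/((-4 - 4*(-2)) + 13))*(9 + 41) = -13/((-4 + 8) + 13)*50 = -13/(4 + 13)*50 = -13/17*50 = -650/17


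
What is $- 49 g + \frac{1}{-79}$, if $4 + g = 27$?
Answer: $- \frac{89034}{79} \approx -1127.0$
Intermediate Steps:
$g = 23$ ($g = -4 + 27 = 23$)
$- 49 g + \frac{1}{-79} = \left(-49\right) 23 + \frac{1}{-79} = -1127 - \frac{1}{79} = - \frac{89034}{79}$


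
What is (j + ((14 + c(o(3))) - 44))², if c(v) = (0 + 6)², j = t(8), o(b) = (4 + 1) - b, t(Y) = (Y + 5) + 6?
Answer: 625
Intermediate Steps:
t(Y) = 11 + Y (t(Y) = (5 + Y) + 6 = 11 + Y)
o(b) = 5 - b
j = 19 (j = 11 + 8 = 19)
c(v) = 36 (c(v) = 6² = 36)
(j + ((14 + c(o(3))) - 44))² = (19 + ((14 + 36) - 44))² = (19 + (50 - 44))² = (19 + 6)² = 25² = 625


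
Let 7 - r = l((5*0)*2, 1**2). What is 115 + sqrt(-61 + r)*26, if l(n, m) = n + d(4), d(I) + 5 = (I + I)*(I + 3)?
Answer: 115 + 26*I*sqrt(105) ≈ 115.0 + 266.42*I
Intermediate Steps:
d(I) = -5 + 2*I*(3 + I) (d(I) = -5 + (I + I)*(I + 3) = -5 + (2*I)*(3 + I) = -5 + 2*I*(3 + I))
l(n, m) = 51 + n (l(n, m) = n + (-5 + 2*4**2 + 6*4) = n + (-5 + 2*16 + 24) = n + (-5 + 32 + 24) = n + 51 = 51 + n)
r = -44 (r = 7 - (51 + (5*0)*2) = 7 - (51 + 0*2) = 7 - (51 + 0) = 7 - 1*51 = 7 - 51 = -44)
115 + sqrt(-61 + r)*26 = 115 + sqrt(-61 - 44)*26 = 115 + sqrt(-105)*26 = 115 + (I*sqrt(105))*26 = 115 + 26*I*sqrt(105)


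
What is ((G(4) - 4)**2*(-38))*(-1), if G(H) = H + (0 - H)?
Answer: 608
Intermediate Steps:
G(H) = 0 (G(H) = H - H = 0)
((G(4) - 4)**2*(-38))*(-1) = ((0 - 4)**2*(-38))*(-1) = ((-4)**2*(-38))*(-1) = (16*(-38))*(-1) = -608*(-1) = 608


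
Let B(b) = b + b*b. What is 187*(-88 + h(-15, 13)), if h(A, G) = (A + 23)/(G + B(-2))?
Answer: -245344/15 ≈ -16356.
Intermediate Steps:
B(b) = b + b²
h(A, G) = (23 + A)/(2 + G) (h(A, G) = (A + 23)/(G - 2*(1 - 2)) = (23 + A)/(G - 2*(-1)) = (23 + A)/(G + 2) = (23 + A)/(2 + G))
187*(-88 + h(-15, 13)) = 187*(-88 + (23 - 15)/(2 + 13)) = 187*(-88 + 8/15) = 187*(-1312/15) = -245344/15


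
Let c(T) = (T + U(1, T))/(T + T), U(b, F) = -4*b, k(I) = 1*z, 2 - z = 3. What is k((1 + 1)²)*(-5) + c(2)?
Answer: 9/2 ≈ 4.5000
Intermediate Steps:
z = -1 (z = 2 - 1*3 = 2 - 3 = -1)
k(I) = -1 (k(I) = 1*(-1) = -1)
c(T) = (-4 + T)/(2*T) (c(T) = (T - 4*1)/(T + T) = (T - 4)/((2*T)) = (-4 + T)*(1/(2*T)) = (-4 + T)/(2*T))
k((1 + 1)²)*(-5) + c(2) = -1*(-5) + (½)*(-4 + 2)/2 = 5 + (½)*(½)*(-2) = 5 - ½ = 9/2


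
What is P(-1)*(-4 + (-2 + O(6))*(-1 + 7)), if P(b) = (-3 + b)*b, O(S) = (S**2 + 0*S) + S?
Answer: 944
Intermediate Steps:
O(S) = S + S**2 (O(S) = (S**2 + 0) + S = S**2 + S = S + S**2)
P(b) = b*(-3 + b)
P(-1)*(-4 + (-2 + O(6))*(-1 + 7)) = (-(-3 - 1))*(-4 + (-2 + 6*(1 + 6))*(-1 + 7)) = (-1*(-4))*(-4 + (-2 + 6*7)*6) = 4*(-4 + (-2 + 42)*6) = 4*(-4 + 40*6) = 4*(-4 + 240) = 4*236 = 944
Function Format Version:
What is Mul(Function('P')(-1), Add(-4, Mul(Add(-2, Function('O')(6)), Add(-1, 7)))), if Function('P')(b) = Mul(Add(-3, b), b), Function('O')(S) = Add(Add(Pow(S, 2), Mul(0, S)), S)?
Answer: 944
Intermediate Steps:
Function('O')(S) = Add(S, Pow(S, 2)) (Function('O')(S) = Add(Add(Pow(S, 2), 0), S) = Add(Pow(S, 2), S) = Add(S, Pow(S, 2)))
Function('P')(b) = Mul(b, Add(-3, b))
Mul(Function('P')(-1), Add(-4, Mul(Add(-2, Function('O')(6)), Add(-1, 7)))) = Mul(Mul(-1, Add(-3, -1)), Add(-4, Mul(Add(-2, Mul(6, Add(1, 6))), Add(-1, 7)))) = Mul(Mul(-1, -4), Add(-4, Mul(Add(-2, Mul(6, 7)), 6))) = Mul(4, Add(-4, Mul(Add(-2, 42), 6))) = Mul(4, Add(-4, Mul(40, 6))) = Mul(4, Add(-4, 240)) = Mul(4, 236) = 944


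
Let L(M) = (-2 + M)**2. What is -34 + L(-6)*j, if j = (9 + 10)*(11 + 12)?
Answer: 27934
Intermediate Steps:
j = 437 (j = 19*23 = 437)
-34 + L(-6)*j = -34 + (-2 - 6)**2*437 = -34 + (-8)**2*437 = -34 + 64*437 = -34 + 27968 = 27934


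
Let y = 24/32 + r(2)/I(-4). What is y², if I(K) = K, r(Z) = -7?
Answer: 25/4 ≈ 6.2500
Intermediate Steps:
y = 5/2 (y = 24/32 - 7/(-4) = 24*(1/32) - 7*(-¼) = ¾ + 7/4 = 5/2 ≈ 2.5000)
y² = (5/2)² = 25/4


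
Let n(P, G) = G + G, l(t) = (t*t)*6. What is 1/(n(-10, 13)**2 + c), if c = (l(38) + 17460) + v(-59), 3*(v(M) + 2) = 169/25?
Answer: 75/2010019 ≈ 3.7313e-5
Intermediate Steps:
v(M) = 19/75 (v(M) = -2 + (169/25)/3 = -2 + (169*(1/25))/3 = -2 + (1/3)*(169/25) = -2 + 169/75 = 19/75)
l(t) = 6*t**2 (l(t) = t**2*6 = 6*t**2)
n(P, G) = 2*G
c = 1959319/75 (c = (6*38**2 + 17460) + 19/75 = (6*1444 + 17460) + 19/75 = (8664 + 17460) + 19/75 = 26124 + 19/75 = 1959319/75 ≈ 26124.)
1/(n(-10, 13)**2 + c) = 1/((2*13)**2 + 1959319/75) = 1/(26**2 + 1959319/75) = 1/(676 + 1959319/75) = 1/(2010019/75) = 75/2010019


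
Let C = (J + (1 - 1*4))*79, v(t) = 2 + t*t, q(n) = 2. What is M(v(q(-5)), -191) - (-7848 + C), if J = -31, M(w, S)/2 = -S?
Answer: 10916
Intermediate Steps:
v(t) = 2 + t²
M(w, S) = -2*S (M(w, S) = 2*(-S) = -2*S)
C = -2686 (C = (-31 + (1 - 1*4))*79 = (-31 + (1 - 4))*79 = (-31 - 3)*79 = -34*79 = -2686)
M(v(q(-5)), -191) - (-7848 + C) = -2*(-191) - (-7848 - 2686) = 382 - 1*(-10534) = 382 + 10534 = 10916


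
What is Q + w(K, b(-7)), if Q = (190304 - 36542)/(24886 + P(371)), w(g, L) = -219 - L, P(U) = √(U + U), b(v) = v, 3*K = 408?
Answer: -21244612786/103218709 - 25627*√742/103218709 ≈ -205.83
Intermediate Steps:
K = 136 (K = (⅓)*408 = 136)
P(U) = √2*√U (P(U) = √(2*U) = √2*√U)
Q = 153762/(24886 + √742) (Q = (190304 - 36542)/(24886 + √2*√371) = 153762/(24886 + √742) ≈ 6.1719)
Q + w(K, b(-7)) = (637753522/103218709 - 25627*√742/103218709) + (-219 - 1*(-7)) = (637753522/103218709 - 25627*√742/103218709) + (-219 + 7) = (637753522/103218709 - 25627*√742/103218709) - 212 = -21244612786/103218709 - 25627*√742/103218709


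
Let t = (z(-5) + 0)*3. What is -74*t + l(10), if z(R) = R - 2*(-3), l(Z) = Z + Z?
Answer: -202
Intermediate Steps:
l(Z) = 2*Z
z(R) = 6 + R (z(R) = R + 6 = 6 + R)
t = 3 (t = ((6 - 5) + 0)*3 = (1 + 0)*3 = 1*3 = 3)
-74*t + l(10) = -74*3 + 2*10 = -222 + 20 = -202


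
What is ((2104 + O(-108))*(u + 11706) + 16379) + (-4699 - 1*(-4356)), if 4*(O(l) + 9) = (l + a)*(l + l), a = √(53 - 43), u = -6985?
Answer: 37439403 - 254934*√10 ≈ 3.6633e+7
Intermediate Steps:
a = √10 ≈ 3.1623
O(l) = -9 + l*(l + √10)/2 (O(l) = -9 + ((l + √10)*(l + l))/4 = -9 + ((l + √10)*(2*l))/4 = -9 + (2*l*(l + √10))/4 = -9 + l*(l + √10)/2)
((2104 + O(-108))*(u + 11706) + 16379) + (-4699 - 1*(-4356)) = ((2104 + (-9 + (½)*(-108)² + (½)*(-108)*√10))*(-6985 + 11706) + 16379) + (-4699 - 1*(-4356)) = ((2104 + (-9 + (½)*11664 - 54*√10))*4721 + 16379) + (-4699 + 4356) = ((2104 + (-9 + 5832 - 54*√10))*4721 + 16379) - 343 = ((2104 + (5823 - 54*√10))*4721 + 16379) - 343 = ((7927 - 54*√10)*4721 + 16379) - 343 = ((37423367 - 254934*√10) + 16379) - 343 = (37439746 - 254934*√10) - 343 = 37439403 - 254934*√10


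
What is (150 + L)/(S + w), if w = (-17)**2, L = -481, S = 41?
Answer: -331/330 ≈ -1.0030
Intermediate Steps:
w = 289
(150 + L)/(S + w) = (150 - 481)/(41 + 289) = -331/330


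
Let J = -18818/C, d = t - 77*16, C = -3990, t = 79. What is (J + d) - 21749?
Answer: -45680081/1995 ≈ -22897.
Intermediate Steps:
d = -1153 (d = 79 - 77*16 = 79 - 1232 = -1153)
J = 9409/1995 (J = -18818/(-3990) = -18818*(-1/3990) = 9409/1995 ≈ 4.7163)
(J + d) - 21749 = (9409/1995 - 1153) - 21749 = -2290826/1995 - 21749 = -45680081/1995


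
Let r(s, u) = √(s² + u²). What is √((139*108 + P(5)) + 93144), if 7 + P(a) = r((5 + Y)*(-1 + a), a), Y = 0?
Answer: √(108149 + 5*√17) ≈ 328.89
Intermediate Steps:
P(a) = -7 + √(a² + (-5 + 5*a)²) (P(a) = -7 + √(((5 + 0)*(-1 + a))² + a²) = -7 + √((5*(-1 + a))² + a²) = -7 + √((-5 + 5*a)² + a²) = -7 + √(a² + (-5 + 5*a)²))
√((139*108 + P(5)) + 93144) = √((139*108 + (-7 + √(5² + 25*(-1 + 5)²))) + 93144) = √((15012 + (-7 + √(25 + 25*4²))) + 93144) = √((15012 + (-7 + √(25 + 25*16))) + 93144) = √((15012 + (-7 + √(25 + 400))) + 93144) = √((15012 + (-7 + √425)) + 93144) = √((15012 + (-7 + 5*√17)) + 93144) = √((15005 + 5*√17) + 93144) = √(108149 + 5*√17)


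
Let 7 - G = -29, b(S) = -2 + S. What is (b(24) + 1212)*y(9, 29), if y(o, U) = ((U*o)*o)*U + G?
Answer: 84105738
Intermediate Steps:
G = 36 (G = 7 - 1*(-29) = 7 + 29 = 36)
y(o, U) = 36 + U²*o² (y(o, U) = ((U*o)*o)*U + 36 = (U*o²)*U + 36 = U²*o² + 36 = 36 + U²*o²)
(b(24) + 1212)*y(9, 29) = ((-2 + 24) + 1212)*(36 + 29²*9²) = (22 + 1212)*(36 + 841*81) = 1234*(36 + 68121) = 1234*68157 = 84105738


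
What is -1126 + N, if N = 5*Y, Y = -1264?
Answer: -7446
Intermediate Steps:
N = -6320 (N = 5*(-1264) = -6320)
-1126 + N = -1126 - 6320 = -7446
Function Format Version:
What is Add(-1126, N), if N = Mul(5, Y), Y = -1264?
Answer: -7446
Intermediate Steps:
N = -6320 (N = Mul(5, -1264) = -6320)
Add(-1126, N) = Add(-1126, -6320) = -7446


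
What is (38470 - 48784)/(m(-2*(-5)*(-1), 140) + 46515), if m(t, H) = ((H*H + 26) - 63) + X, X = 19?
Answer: -10314/66097 ≈ -0.15604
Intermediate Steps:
m(t, H) = -18 + H² (m(t, H) = ((H*H + 26) - 63) + 19 = ((H² + 26) - 63) + 19 = ((26 + H²) - 63) + 19 = (-37 + H²) + 19 = -18 + H²)
(38470 - 48784)/(m(-2*(-5)*(-1), 140) + 46515) = (38470 - 48784)/((-18 + 140²) + 46515) = -10314/((-18 + 19600) + 46515) = -10314/(19582 + 46515) = -10314/66097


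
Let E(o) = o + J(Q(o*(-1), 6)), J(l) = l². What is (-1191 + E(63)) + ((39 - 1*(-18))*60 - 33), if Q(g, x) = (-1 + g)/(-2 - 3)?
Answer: 60571/25 ≈ 2422.8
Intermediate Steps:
Q(g, x) = ⅕ - g/5 (Q(g, x) = (-1 + g)/(-5) = (-1 + g)*(-⅕) = ⅕ - g/5)
E(o) = o + (⅕ + o/5)² (E(o) = o + (⅕ - o*(-1)/5)² = o + (⅕ - (-1)*o/5)² = o + (⅕ + o/5)²)
(-1191 + E(63)) + ((39 - 1*(-18))*60 - 33) = (-1191 + (1/25 + (1/25)*63² + (27/25)*63)) + ((39 - 1*(-18))*60 - 33) = (-1191 + (1/25 + (1/25)*3969 + 1701/25)) + ((39 + 18)*60 - 33) = (-1191 + (1/25 + 3969/25 + 1701/25)) + (57*60 - 33) = (-1191 + 5671/25) + (3420 - 33) = -24104/25 + 3387 = 60571/25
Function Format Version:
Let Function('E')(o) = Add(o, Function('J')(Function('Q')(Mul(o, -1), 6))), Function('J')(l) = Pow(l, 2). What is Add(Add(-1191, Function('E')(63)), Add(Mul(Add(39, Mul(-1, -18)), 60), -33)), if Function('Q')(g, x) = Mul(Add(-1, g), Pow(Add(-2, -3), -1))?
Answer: Rational(60571, 25) ≈ 2422.8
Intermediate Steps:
Function('Q')(g, x) = Add(Rational(1, 5), Mul(Rational(-1, 5), g)) (Function('Q')(g, x) = Mul(Add(-1, g), Pow(-5, -1)) = Mul(Add(-1, g), Rational(-1, 5)) = Add(Rational(1, 5), Mul(Rational(-1, 5), g)))
Function('E')(o) = Add(o, Pow(Add(Rational(1, 5), Mul(Rational(1, 5), o)), 2)) (Function('E')(o) = Add(o, Pow(Add(Rational(1, 5), Mul(Rational(-1, 5), Mul(o, -1))), 2)) = Add(o, Pow(Add(Rational(1, 5), Mul(Rational(-1, 5), Mul(-1, o))), 2)) = Add(o, Pow(Add(Rational(1, 5), Mul(Rational(1, 5), o)), 2)))
Add(Add(-1191, Function('E')(63)), Add(Mul(Add(39, Mul(-1, -18)), 60), -33)) = Add(Add(-1191, Add(Rational(1, 25), Mul(Rational(1, 25), Pow(63, 2)), Mul(Rational(27, 25), 63))), Add(Mul(Add(39, Mul(-1, -18)), 60), -33)) = Add(Add(-1191, Add(Rational(1, 25), Mul(Rational(1, 25), 3969), Rational(1701, 25))), Add(Mul(Add(39, 18), 60), -33)) = Add(Add(-1191, Add(Rational(1, 25), Rational(3969, 25), Rational(1701, 25))), Add(Mul(57, 60), -33)) = Add(Add(-1191, Rational(5671, 25)), Add(3420, -33)) = Add(Rational(-24104, 25), 3387) = Rational(60571, 25)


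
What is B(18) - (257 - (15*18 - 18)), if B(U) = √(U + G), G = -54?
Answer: -5 + 6*I ≈ -5.0 + 6.0*I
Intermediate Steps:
B(U) = √(-54 + U) (B(U) = √(U - 54) = √(-54 + U))
B(18) - (257 - (15*18 - 18)) = √(-54 + 18) - (257 - (15*18 - 18)) = √(-36) - (257 - (270 - 18)) = 6*I - (257 - 1*252) = 6*I - (257 - 252) = 6*I - 1*5 = 6*I - 5 = -5 + 6*I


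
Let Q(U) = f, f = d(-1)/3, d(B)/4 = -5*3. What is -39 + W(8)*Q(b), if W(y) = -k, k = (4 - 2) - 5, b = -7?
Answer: -99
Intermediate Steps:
d(B) = -60 (d(B) = 4*(-5*3) = 4*(-15) = -60)
f = -20 (f = -60/3 = -60*⅓ = -20)
Q(U) = -20
k = -3 (k = 2 - 5 = -3)
W(y) = 3 (W(y) = -1*(-3) = 3)
-39 + W(8)*Q(b) = -39 + 3*(-20) = -39 - 60 = -99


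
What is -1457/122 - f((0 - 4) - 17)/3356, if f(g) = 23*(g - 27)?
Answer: -1188751/102358 ≈ -11.614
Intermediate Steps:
f(g) = -621 + 23*g (f(g) = 23*(-27 + g) = -621 + 23*g)
-1457/122 - f((0 - 4) - 17)/3356 = -1457/122 - (-621 + 23*((0 - 4) - 17))/3356 = -1457*1/122 - (-621 + 23*(-4 - 17))*(1/3356) = -1457/122 - (-621 + 23*(-21))*(1/3356) = -1457/122 - (-621 - 483)*(1/3356) = -1457/122 - 1*(-1104)*(1/3356) = -1457/122 + 1104*(1/3356) = -1457/122 + 276/839 = -1188751/102358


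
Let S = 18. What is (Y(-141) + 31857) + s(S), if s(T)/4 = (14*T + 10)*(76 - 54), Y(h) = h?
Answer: 54772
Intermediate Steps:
s(T) = 880 + 1232*T (s(T) = 4*((14*T + 10)*(76 - 54)) = 4*((10 + 14*T)*22) = 4*(220 + 308*T) = 880 + 1232*T)
(Y(-141) + 31857) + s(S) = (-141 + 31857) + (880 + 1232*18) = 31716 + (880 + 22176) = 31716 + 23056 = 54772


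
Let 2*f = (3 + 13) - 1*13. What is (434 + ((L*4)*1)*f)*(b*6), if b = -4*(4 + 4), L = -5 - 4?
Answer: -72960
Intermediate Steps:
L = -9
f = 3/2 (f = ((3 + 13) - 1*13)/2 = (16 - 13)/2 = (½)*3 = 3/2 ≈ 1.5000)
b = -32 (b = -4*8 = -32)
(434 + ((L*4)*1)*f)*(b*6) = (434 + (-9*4*1)*(3/2))*(-32*6) = (434 - 36*1*(3/2))*(-192) = (434 - 36*3/2)*(-192) = (434 - 54)*(-192) = 380*(-192) = -72960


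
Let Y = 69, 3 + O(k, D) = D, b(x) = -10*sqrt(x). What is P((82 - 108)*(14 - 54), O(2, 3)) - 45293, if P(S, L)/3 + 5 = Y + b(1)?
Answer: -45131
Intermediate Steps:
O(k, D) = -3 + D
P(S, L) = 162 (P(S, L) = -15 + 3*(69 - 10*sqrt(1)) = -15 + 3*(69 - 10*1) = -15 + 3*(69 - 10) = -15 + 3*59 = -15 + 177 = 162)
P((82 - 108)*(14 - 54), O(2, 3)) - 45293 = 162 - 45293 = -45131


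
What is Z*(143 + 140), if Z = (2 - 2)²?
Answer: 0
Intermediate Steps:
Z = 0 (Z = 0² = 0)
Z*(143 + 140) = 0*(143 + 140) = 0*283 = 0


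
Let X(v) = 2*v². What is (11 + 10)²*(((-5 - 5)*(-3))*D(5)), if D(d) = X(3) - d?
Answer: 171990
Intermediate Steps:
D(d) = 18 - d (D(d) = 2*3² - d = 2*9 - d = 18 - d)
(11 + 10)²*(((-5 - 5)*(-3))*D(5)) = (11 + 10)²*(((-5 - 5)*(-3))*(18 - 1*5)) = 21²*((-10*(-3))*(18 - 5)) = 441*(30*13) = 441*390 = 171990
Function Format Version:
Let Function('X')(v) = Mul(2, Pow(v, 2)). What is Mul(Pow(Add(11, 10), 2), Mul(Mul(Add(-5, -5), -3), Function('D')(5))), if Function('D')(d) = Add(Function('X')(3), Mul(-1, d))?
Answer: 171990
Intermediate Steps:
Function('D')(d) = Add(18, Mul(-1, d)) (Function('D')(d) = Add(Mul(2, Pow(3, 2)), Mul(-1, d)) = Add(Mul(2, 9), Mul(-1, d)) = Add(18, Mul(-1, d)))
Mul(Pow(Add(11, 10), 2), Mul(Mul(Add(-5, -5), -3), Function('D')(5))) = Mul(Pow(Add(11, 10), 2), Mul(Mul(Add(-5, -5), -3), Add(18, Mul(-1, 5)))) = Mul(Pow(21, 2), Mul(Mul(-10, -3), Add(18, -5))) = Mul(441, Mul(30, 13)) = Mul(441, 390) = 171990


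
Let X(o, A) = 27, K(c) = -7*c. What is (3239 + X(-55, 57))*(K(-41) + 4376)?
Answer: 15229358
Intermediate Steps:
(3239 + X(-55, 57))*(K(-41) + 4376) = (3239 + 27)*(-7*(-41) + 4376) = 3266*(287 + 4376) = 3266*4663 = 15229358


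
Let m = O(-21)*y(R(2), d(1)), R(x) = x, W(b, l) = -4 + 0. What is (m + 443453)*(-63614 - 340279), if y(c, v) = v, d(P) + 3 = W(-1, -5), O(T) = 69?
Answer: -178912482210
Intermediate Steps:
W(b, l) = -4
d(P) = -7 (d(P) = -3 - 4 = -7)
m = -483 (m = 69*(-7) = -483)
(m + 443453)*(-63614 - 340279) = (-483 + 443453)*(-63614 - 340279) = 442970*(-403893) = -178912482210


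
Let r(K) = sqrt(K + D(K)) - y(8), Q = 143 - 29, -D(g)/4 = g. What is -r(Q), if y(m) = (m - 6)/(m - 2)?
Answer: 1/3 - 3*I*sqrt(38) ≈ 0.33333 - 18.493*I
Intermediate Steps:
D(g) = -4*g
y(m) = (-6 + m)/(-2 + m)
Q = 114
r(K) = -1/3 + sqrt(3)*sqrt(-K) (r(K) = sqrt(K - 4*K) - (-6 + 8)/(-2 + 8) = sqrt(-3*K) - 2/6 = sqrt(3)*sqrt(-K) - 2/6 = sqrt(3)*sqrt(-K) - 1*1/3 = sqrt(3)*sqrt(-K) - 1/3 = -1/3 + sqrt(3)*sqrt(-K))
-r(Q) = -(-1/3 + sqrt(3)*sqrt(-1*114)) = -(-1/3 + sqrt(3)*sqrt(-114)) = -(-1/3 + sqrt(3)*(I*sqrt(114))) = -(-1/3 + 3*I*sqrt(38)) = 1/3 - 3*I*sqrt(38)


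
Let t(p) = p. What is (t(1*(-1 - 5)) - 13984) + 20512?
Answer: 6522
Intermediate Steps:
(t(1*(-1 - 5)) - 13984) + 20512 = (1*(-1 - 5) - 13984) + 20512 = (1*(-6) - 13984) + 20512 = (-6 - 13984) + 20512 = -13990 + 20512 = 6522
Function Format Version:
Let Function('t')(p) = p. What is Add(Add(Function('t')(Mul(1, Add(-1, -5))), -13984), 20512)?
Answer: 6522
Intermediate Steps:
Add(Add(Function('t')(Mul(1, Add(-1, -5))), -13984), 20512) = Add(Add(Mul(1, Add(-1, -5)), -13984), 20512) = Add(Add(Mul(1, -6), -13984), 20512) = Add(Add(-6, -13984), 20512) = Add(-13990, 20512) = 6522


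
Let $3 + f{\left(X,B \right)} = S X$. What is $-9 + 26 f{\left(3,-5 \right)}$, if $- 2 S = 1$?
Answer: $-126$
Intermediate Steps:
$S = - \frac{1}{2}$ ($S = \left(- \frac{1}{2}\right) 1 = - \frac{1}{2} \approx -0.5$)
$f{\left(X,B \right)} = -3 - \frac{X}{2}$
$-9 + 26 f{\left(3,-5 \right)} = -9 + 26 \left(-3 - \frac{3}{2}\right) = -9 + 26 \left(- \frac{9}{2}\right) = -9 - 117 = -126$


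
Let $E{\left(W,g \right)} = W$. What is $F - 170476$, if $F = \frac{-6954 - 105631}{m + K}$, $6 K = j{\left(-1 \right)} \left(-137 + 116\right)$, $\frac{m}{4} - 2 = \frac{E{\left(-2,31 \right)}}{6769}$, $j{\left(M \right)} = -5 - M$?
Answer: $- \frac{5229533805}{29782} \approx -1.7559 \cdot 10^{5}$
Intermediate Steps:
$m = \frac{54144}{6769}$ ($m = 8 + 4 \left(- \frac{2}{6769}\right) = 8 - \frac{8}{6769} = \frac{54144}{6769} \approx 7.9988$)
$K = 14$ ($K = \frac{\left(-5 - -1\right) \left(-137 + 116\right)}{6} = \frac{\left(-5 + 1\right) \left(-21\right)}{6} = \frac{\left(-4\right) \left(-21\right)}{6} = \frac{1}{6} \cdot 84 = 14$)
$F = - \frac{152417573}{29782}$ ($F = \frac{-6954 - 105631}{\frac{54144}{6769} + 14} = - \frac{112585}{\frac{148910}{6769}} = \left(-112585\right) \frac{6769}{148910} = - \frac{152417573}{29782} \approx -5117.8$)
$F - 170476 = - \frac{152417573}{29782} - 170476 = - \frac{5229533805}{29782}$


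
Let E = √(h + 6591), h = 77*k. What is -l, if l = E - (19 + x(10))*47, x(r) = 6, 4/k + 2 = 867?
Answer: 1175 - √4931817395/865 ≈ 1093.8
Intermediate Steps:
k = 4/865 (k = 4/(-2 + 867) = 4/865 ≈ 0.0046243)
h = 308/865 (h = 77*(4/865) = 308/865 ≈ 0.35607)
E = √4931817395/865 (E = √(308/865 + 6591) = √(5701523/865) = √4931817395/865 ≈ 81.187)
l = -1175 + √4931817395/865 (l = √4931817395/865 - (19 + 6)*47 = √4931817395/865 - 25*47 = √4931817395/865 - 1*1175 = √4931817395/865 - 1175 = -1175 + √4931817395/865 ≈ -1093.8)
-l = -(-1175 + √4931817395/865) = 1175 - √4931817395/865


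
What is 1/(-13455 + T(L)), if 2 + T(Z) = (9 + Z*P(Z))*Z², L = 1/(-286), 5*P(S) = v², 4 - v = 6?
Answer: -58484140/787021065547 ≈ -7.4311e-5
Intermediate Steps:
v = -2 (v = 4 - 1*6 = 4 - 6 = -2)
P(S) = ⅘ (P(S) = (⅕)*(-2)² = (⅕)*4 = ⅘)
L = -1/286 ≈ -0.0034965
T(Z) = -2 + Z²*(9 + 4*Z/5) (T(Z) = -2 + (9 + Z*(⅘))*Z² = -2 + (9 + 4*Z/5)*Z² = -2 + Z²*(9 + 4*Z/5))
1/(-13455 + T(L)) = 1/(-13455 + (-2 + 9*(-1/286)² + 4*(-1/286)³/5)) = 1/(-13455 + (-2 + 9*(1/81796) + (⅘)*(-1/23393656))) = 1/(-13455 + (-2 + 9/81796 - 1/29242070)) = 1/(-13455 - 116961847/58484140) = 1/(-787021065547/58484140) = -58484140/787021065547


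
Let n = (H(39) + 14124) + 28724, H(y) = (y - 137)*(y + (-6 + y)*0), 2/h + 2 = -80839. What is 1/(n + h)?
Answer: 80841/3154900864 ≈ 2.5624e-5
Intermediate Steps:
h = -2/80841 (h = 2/(-2 - 80839) = 2/(-80841) = 2*(-1/80841) = -2/80841 ≈ -2.4740e-5)
H(y) = y*(-137 + y) (H(y) = (-137 + y)*(y + 0) = (-137 + y)*y = y*(-137 + y))
n = 39026 (n = (39*(-137 + 39) + 14124) + 28724 = (39*(-98) + 14124) + 28724 = (-3822 + 14124) + 28724 = 10302 + 28724 = 39026)
1/(n + h) = 1/(39026 - 2/80841) = 1/(3154900864/80841) = 80841/3154900864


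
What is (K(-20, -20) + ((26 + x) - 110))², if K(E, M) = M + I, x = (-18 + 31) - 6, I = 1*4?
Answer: 8649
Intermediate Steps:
I = 4
x = 7 (x = 13 - 6 = 7)
K(E, M) = 4 + M (K(E, M) = M + 4 = 4 + M)
(K(-20, -20) + ((26 + x) - 110))² = ((4 - 20) + ((26 + 7) - 110))² = (-16 + (33 - 110))² = (-16 - 77)² = (-93)² = 8649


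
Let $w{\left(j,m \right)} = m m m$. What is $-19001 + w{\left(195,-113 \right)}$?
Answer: $-1461898$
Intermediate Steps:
$w{\left(j,m \right)} = m^{3}$ ($w{\left(j,m \right)} = m^{2} m = m^{3}$)
$-19001 + w{\left(195,-113 \right)} = -19001 + \left(-113\right)^{3} = -19001 - 1442897 = -1461898$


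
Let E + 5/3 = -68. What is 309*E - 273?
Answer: -21800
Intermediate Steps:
E = -209/3 (E = -5/3 - 68 = -209/3 ≈ -69.667)
309*E - 273 = 309*(-209/3) - 273 = -21527 - 273 = -21800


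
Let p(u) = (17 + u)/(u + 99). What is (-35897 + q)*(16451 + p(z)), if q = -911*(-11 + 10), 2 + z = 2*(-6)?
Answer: -2877779604/5 ≈ -5.7556e+8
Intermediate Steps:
z = -14 (z = -2 + 2*(-6) = -2 - 12 = -14)
p(u) = (17 + u)/(99 + u)
q = 911 (q = -911*(-1) = 911)
(-35897 + q)*(16451 + p(z)) = (-35897 + 911)*(16451 + (17 - 14)/(99 - 14)) = -34986*(16451 + 3/85) = -34986*1398338/85 = -2877779604/5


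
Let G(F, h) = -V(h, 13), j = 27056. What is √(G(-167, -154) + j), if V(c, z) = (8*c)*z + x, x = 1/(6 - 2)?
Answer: 9*√2127/2 ≈ 207.54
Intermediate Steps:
x = ¼ (x = 1/4 = ¼ ≈ 0.25000)
V(c, z) = ¼ + 8*c*z (V(c, z) = (8*c)*z + ¼ = 8*c*z + ¼ = ¼ + 8*c*z)
G(F, h) = -¼ - 104*h (G(F, h) = -(¼ + 8*h*13) = -(¼ + 104*h) = -¼ - 104*h)
√(G(-167, -154) + j) = √((-¼ - 104*(-154)) + 27056) = √((-¼ + 16016) + 27056) = √(64063/4 + 27056) = √(172287/4) = 9*√2127/2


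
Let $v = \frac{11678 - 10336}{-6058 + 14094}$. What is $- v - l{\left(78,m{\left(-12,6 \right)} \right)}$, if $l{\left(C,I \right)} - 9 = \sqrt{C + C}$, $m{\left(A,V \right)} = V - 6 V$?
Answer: $- \frac{36833}{4018} - 2 \sqrt{39} \approx -21.657$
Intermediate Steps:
$v = \frac{671}{4018}$ ($v = \frac{1342}{8036} = 1342 \cdot \frac{1}{8036} = \frac{671}{4018} \approx 0.167$)
$m{\left(A,V \right)} = - 5 V$ ($m{\left(A,V \right)} = V - 6 V = - 5 V$)
$l{\left(C,I \right)} = 9 + \sqrt{2} \sqrt{C}$ ($l{\left(C,I \right)} = 9 + \sqrt{C + C} = 9 + \sqrt{2 C} = 9 + \sqrt{2} \sqrt{C}$)
$- v - l{\left(78,m{\left(-12,6 \right)} \right)} = \left(-1\right) \frac{671}{4018} - \left(9 + \sqrt{2} \sqrt{78}\right) = - \frac{671}{4018} - \left(9 + 2 \sqrt{39}\right) = - \frac{36833}{4018} - 2 \sqrt{39}$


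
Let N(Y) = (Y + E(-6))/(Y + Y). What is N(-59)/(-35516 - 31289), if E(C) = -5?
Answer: -32/3941495 ≈ -8.1187e-6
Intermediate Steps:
N(Y) = (-5 + Y)/(2*Y) (N(Y) = (Y - 5)/(Y + Y) = (-5 + Y)/((2*Y)) = (-5 + Y)*(1/(2*Y)) = (-5 + Y)/(2*Y))
N(-59)/(-35516 - 31289) = ((1/2)*(-5 - 59)/(-59))/(-35516 - 31289) = ((1/2)*(-1/59)*(-64))/(-66805) = (32/59)*(-1/66805) = -32/3941495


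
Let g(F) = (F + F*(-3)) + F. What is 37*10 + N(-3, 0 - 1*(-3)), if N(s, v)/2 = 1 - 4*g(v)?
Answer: 396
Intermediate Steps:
g(F) = -F (g(F) = (F - 3*F) + F = -2*F + F = -F)
N(s, v) = 2 + 8*v (N(s, v) = 2*(1 - (-4)*v) = 2*(1 + 4*v) = 2 + 8*v)
37*10 + N(-3, 0 - 1*(-3)) = 37*10 + (2 + 8*(0 - 1*(-3))) = 370 + (2 + 8*(0 + 3)) = 370 + (2 + 8*3) = 370 + (2 + 24) = 370 + 26 = 396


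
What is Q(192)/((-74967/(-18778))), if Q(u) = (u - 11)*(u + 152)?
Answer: 1169193392/74967 ≈ 15596.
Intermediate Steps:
Q(u) = (-11 + u)*(152 + u)
Q(192)/((-74967/(-18778))) = (-1672 + 192² + 141*192)/((-74967/(-18778))) = (-1672 + 36864 + 27072)/((-74967*(-1/18778))) = 62264/(74967/18778) = 62264*(18778/74967) = 1169193392/74967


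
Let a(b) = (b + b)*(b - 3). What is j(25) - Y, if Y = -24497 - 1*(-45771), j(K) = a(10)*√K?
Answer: -20574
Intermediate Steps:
a(b) = 2*b*(-3 + b) (a(b) = (2*b)*(-3 + b) = 2*b*(-3 + b))
j(K) = 140*√K (j(K) = (2*10*(-3 + 10))*√K = (2*10*7)*√K = 140*√K)
Y = 21274 (Y = -24497 + 45771 = 21274)
j(25) - Y = 140*√25 - 1*21274 = 140*5 - 21274 = 700 - 21274 = -20574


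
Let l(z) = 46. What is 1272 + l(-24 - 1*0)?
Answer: 1318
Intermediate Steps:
1272 + l(-24 - 1*0) = 1272 + 46 = 1318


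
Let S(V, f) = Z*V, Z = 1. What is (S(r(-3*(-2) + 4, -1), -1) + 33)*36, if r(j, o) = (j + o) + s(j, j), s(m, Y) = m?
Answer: 1872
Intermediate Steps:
r(j, o) = o + 2*j (r(j, o) = (j + o) + j = o + 2*j)
S(V, f) = V (S(V, f) = 1*V = V)
(S(r(-3*(-2) + 4, -1), -1) + 33)*36 = ((-1 + 2*(-3*(-2) + 4)) + 33)*36 = ((-1 + 2*(6 + 4)) + 33)*36 = ((-1 + 2*10) + 33)*36 = ((-1 + 20) + 33)*36 = (19 + 33)*36 = 52*36 = 1872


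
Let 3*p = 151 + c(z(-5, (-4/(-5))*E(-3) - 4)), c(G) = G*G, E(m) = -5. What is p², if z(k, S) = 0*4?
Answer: 22801/9 ≈ 2533.4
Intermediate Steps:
z(k, S) = 0
c(G) = G²
p = 151/3 (p = (151 + 0²)/3 = (151 + 0)/3 = (⅓)*151 = 151/3 ≈ 50.333)
p² = (151/3)² = 22801/9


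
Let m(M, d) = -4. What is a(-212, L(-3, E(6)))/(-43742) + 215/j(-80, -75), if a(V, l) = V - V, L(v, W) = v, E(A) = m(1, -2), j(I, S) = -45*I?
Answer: 43/720 ≈ 0.059722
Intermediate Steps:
E(A) = -4
a(V, l) = 0
a(-212, L(-3, E(6)))/(-43742) + 215/j(-80, -75) = 0/(-43742) + 215/((-45*(-80))) = 0*(-1/43742) + 215/3600 = 0 + 215*(1/3600) = 0 + 43/720 = 43/720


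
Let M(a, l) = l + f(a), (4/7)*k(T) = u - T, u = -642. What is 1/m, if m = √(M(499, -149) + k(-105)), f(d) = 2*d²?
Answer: 2*√1987653/1987653 ≈ 0.0014186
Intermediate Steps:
k(T) = -2247/2 - 7*T/4 (k(T) = 7*(-642 - T)/4 = -2247/2 - 7*T/4)
M(a, l) = l + 2*a²
m = √1987653/2 (m = √((-149 + 2*499²) + (-2247/2 - 7/4*(-105))) = √((-149 + 2*249001) + (-2247/2 + 735/4)) = √((-149 + 498002) - 3759/4) = √(497853 - 3759/4) = √(1987653/4) = √1987653/2 ≈ 704.92)
1/m = 1/(√1987653/2) = 2*√1987653/1987653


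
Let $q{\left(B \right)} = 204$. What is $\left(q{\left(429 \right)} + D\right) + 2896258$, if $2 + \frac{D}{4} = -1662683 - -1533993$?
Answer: $2381694$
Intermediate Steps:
$D = -514768$ ($D = -8 + 4 \left(-1662683 - -1533993\right) = -8 + 4 \left(-1662683 + 1533993\right) = -8 + 4 \left(-128690\right) = -8 - 514760 = -514768$)
$\left(q{\left(429 \right)} + D\right) + 2896258 = \left(204 - 514768\right) + 2896258 = -514564 + 2896258 = 2381694$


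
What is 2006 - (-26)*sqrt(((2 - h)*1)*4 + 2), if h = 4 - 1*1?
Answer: 2006 + 26*I*sqrt(2) ≈ 2006.0 + 36.77*I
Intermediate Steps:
h = 3 (h = 4 - 1 = 3)
2006 - (-26)*sqrt(((2 - h)*1)*4 + 2) = 2006 - (-26)*sqrt(((2 - 1*3)*1)*4 + 2) = 2006 - (-26)*sqrt(((2 - 3)*1)*4 + 2) = 2006 - (-26)*sqrt(-1*1*4 + 2) = 2006 - (-26)*sqrt(-1*4 + 2) = 2006 - (-26)*sqrt(-4 + 2) = 2006 - (-26)*sqrt(-2) = 2006 - (-26)*I*sqrt(2) = 2006 + 26*I*sqrt(2)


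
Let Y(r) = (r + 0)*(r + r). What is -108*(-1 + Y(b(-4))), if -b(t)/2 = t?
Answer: -13716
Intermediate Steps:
b(t) = -2*t
Y(r) = 2*r**2 (Y(r) = r*(2*r) = 2*r**2)
-108*(-1 + Y(b(-4))) = -108*(-1 + 2*(-2*(-4))**2) = -108*(-1 + 2*8**2) = -108*(-1 + 2*64) = -108*(-1 + 128) = -108*127 = -13716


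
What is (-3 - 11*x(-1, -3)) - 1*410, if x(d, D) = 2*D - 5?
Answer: -292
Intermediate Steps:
x(d, D) = -5 + 2*D
(-3 - 11*x(-1, -3)) - 1*410 = (-3 - 11*(-5 + 2*(-3))) - 1*410 = (-3 - 11*(-5 - 6)) - 410 = (-3 - 11*(-11)) - 410 = (-3 + 121) - 410 = 118 - 410 = -292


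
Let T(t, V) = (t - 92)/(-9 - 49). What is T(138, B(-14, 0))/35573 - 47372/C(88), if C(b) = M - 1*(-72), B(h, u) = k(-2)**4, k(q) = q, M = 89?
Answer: -48869764227/166090337 ≈ -294.24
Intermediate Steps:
B(h, u) = 16 (B(h, u) = (-2)**4 = 16)
T(t, V) = 46/29 - t/58 (T(t, V) = (-92 + t)/(-58) = (-92 + t)*(-1/58) = 46/29 - t/58)
C(b) = 161 (C(b) = 89 - 1*(-72) = 89 + 72 = 161)
T(138, B(-14, 0))/35573 - 47372/C(88) = (46/29 - 1/58*138)/35573 - 47372/161 = (46/29 - 69/29)*(1/35573) - 47372*1/161 = -23/29*1/35573 - 47372/161 = -23/1031617 - 47372/161 = -48869764227/166090337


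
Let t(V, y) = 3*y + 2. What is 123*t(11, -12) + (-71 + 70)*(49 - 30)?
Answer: -4201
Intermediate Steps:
t(V, y) = 2 + 3*y
123*t(11, -12) + (-71 + 70)*(49 - 30) = 123*(2 + 3*(-12)) + (-71 + 70)*(49 - 30) = 123*(2 - 36) - 1*19 = 123*(-34) - 19 = -4182 - 19 = -4201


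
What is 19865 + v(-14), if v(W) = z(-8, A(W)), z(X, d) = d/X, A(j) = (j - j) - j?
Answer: 79453/4 ≈ 19863.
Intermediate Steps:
A(j) = -j (A(j) = 0 - j = -j)
v(W) = W/8 (v(W) = -W/(-8) = -W*(-⅛) = W/8)
19865 + v(-14) = 19865 + (⅛)*(-14) = 19865 - 7/4 = 79453/4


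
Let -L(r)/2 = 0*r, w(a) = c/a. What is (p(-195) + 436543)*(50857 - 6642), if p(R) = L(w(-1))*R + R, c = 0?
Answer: 19293126820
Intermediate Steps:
w(a) = 0 (w(a) = 0/a = 0)
L(r) = 0 (L(r) = -0*r = -2*0 = 0)
p(R) = R (p(R) = 0*R + R = 0 + R = R)
(p(-195) + 436543)*(50857 - 6642) = (-195 + 436543)*(50857 - 6642) = 436348*44215 = 19293126820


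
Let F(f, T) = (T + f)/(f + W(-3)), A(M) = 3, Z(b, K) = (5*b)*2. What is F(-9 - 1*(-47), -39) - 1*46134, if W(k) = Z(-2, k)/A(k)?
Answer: -4336599/94 ≈ -46134.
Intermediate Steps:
Z(b, K) = 10*b
W(k) = -20/3 (W(k) = (10*(-2))/3 = -20*1/3 = -20/3)
F(f, T) = (T + f)/(-20/3 + f) (F(f, T) = (T + f)/(f - 20/3) = (T + f)/(-20/3 + f))
F(-9 - 1*(-47), -39) - 1*46134 = 3*(-39 + (-9 - 1*(-47)))/(-20 + 3*(-9 - 1*(-47))) - 1*46134 = 3*(-39 + (-9 + 47))/(-20 + 3*(-9 + 47)) - 46134 = 3*(-39 + 38)/(-20 + 3*38) - 46134 = 3*(-1)/(-20 + 114) - 46134 = 3*(-1)/94 - 46134 = 3*(1/94)*(-1) - 46134 = -3/94 - 46134 = -4336599/94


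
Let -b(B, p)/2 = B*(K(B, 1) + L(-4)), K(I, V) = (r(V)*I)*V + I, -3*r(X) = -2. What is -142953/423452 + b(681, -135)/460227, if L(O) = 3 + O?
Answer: -239938610649/64961347868 ≈ -3.6936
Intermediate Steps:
r(X) = ⅔ (r(X) = -⅓*(-2) = ⅔)
K(I, V) = I + 2*I*V/3 (K(I, V) = (2*I/3)*V + I = 2*I*V/3 + I = I + 2*I*V/3)
b(B, p) = -2*B*(-1 + 5*B/3) (b(B, p) = -2*B*(B*(3 + 2*1)/3 + (3 - 4)) = -2*B*(B*(3 + 2)/3 - 1) = -2*B*((⅓)*B*5 - 1) = -2*B*(5*B/3 - 1) = -2*B*(-1 + 5*B/3))
-142953/423452 + b(681, -135)/460227 = -142953/423452 + ((⅔)*681*(3 - 5*681))/460227 = -142953*1/423452 + ((⅔)*681*(3 - 3405))*(1/460227) = -142953/423452 + ((⅔)*681*(-3402))*(1/460227) = -142953/423452 - 1544508*1/460227 = -142953/423452 - 514836/153409 = -239938610649/64961347868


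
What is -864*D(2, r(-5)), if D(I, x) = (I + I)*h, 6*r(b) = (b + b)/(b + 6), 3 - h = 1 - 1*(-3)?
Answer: 3456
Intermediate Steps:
h = -1 (h = 3 - (1 - 1*(-3)) = 3 - (1 + 3) = 3 - 1*4 = 3 - 4 = -1)
r(b) = b/(3*(6 + b)) (r(b) = ((b + b)/(b + 6))/6 = ((2*b)/(6 + b))/6 = (2*b/(6 + b))/6 = b/(3*(6 + b)))
D(I, x) = -2*I (D(I, x) = (I + I)*(-1) = (2*I)*(-1) = -2*I)
-864*D(2, r(-5)) = -(-1728)*2 = -864*(-4) = 3456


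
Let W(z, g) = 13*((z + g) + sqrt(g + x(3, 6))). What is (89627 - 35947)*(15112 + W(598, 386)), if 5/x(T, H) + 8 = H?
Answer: 1497886720 + 348920*sqrt(1534) ≈ 1.5116e+9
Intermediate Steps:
x(T, H) = 5/(-8 + H)
W(z, g) = 13*g + 13*z + 13*sqrt(-5/2 + g) (W(z, g) = 13*((z + g) + sqrt(g + 5/(-8 + 6))) = 13*((g + z) + sqrt(g + 5/(-2))) = 13*((g + z) + sqrt(g + 5*(-1/2))) = 13*((g + z) + sqrt(g - 5/2)) = 13*((g + z) + sqrt(-5/2 + g)) = 13*(g + z + sqrt(-5/2 + g)) = 13*g + 13*z + 13*sqrt(-5/2 + g))
(89627 - 35947)*(15112 + W(598, 386)) = (89627 - 35947)*(15112 + (13*386 + 13*598 + 13*sqrt(-10 + 4*386)/2)) = 53680*(15112 + (5018 + 7774 + 13*sqrt(-10 + 1544)/2)) = 53680*(15112 + (5018 + 7774 + 13*sqrt(1534)/2)) = 53680*(15112 + (12792 + 13*sqrt(1534)/2)) = 53680*(27904 + 13*sqrt(1534)/2) = 1497886720 + 348920*sqrt(1534)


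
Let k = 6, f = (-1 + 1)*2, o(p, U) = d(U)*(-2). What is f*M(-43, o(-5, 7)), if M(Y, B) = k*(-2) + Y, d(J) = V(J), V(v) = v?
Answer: 0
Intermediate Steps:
d(J) = J
o(p, U) = -2*U (o(p, U) = U*(-2) = -2*U)
f = 0 (f = 0*2 = 0)
M(Y, B) = -12 + Y (M(Y, B) = 6*(-2) + Y = -12 + Y)
f*M(-43, o(-5, 7)) = 0*(-12 - 43) = 0*(-55) = 0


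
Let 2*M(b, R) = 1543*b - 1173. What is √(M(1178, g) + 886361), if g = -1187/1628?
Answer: √7178406/2 ≈ 1339.6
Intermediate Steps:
g = -1187/1628 (g = -1187*1/1628 = -1187/1628 ≈ -0.72912)
M(b, R) = -1173/2 + 1543*b/2 (M(b, R) = (1543*b - 1173)/2 = (-1173 + 1543*b)/2 = -1173/2 + 1543*b/2)
√(M(1178, g) + 886361) = √((-1173/2 + (1543/2)*1178) + 886361) = √((-1173/2 + 908827) + 886361) = √(1816481/2 + 886361) = √(3589203/2) = √7178406/2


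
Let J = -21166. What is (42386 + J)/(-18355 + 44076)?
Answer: 21220/25721 ≈ 0.82501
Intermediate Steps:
(42386 + J)/(-18355 + 44076) = (42386 - 21166)/(-18355 + 44076) = 21220/25721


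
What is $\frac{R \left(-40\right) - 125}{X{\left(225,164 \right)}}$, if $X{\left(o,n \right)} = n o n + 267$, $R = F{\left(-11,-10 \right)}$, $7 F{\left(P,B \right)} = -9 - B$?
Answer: $- \frac{305}{14121023} \approx -2.1599 \cdot 10^{-5}$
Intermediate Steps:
$F{\left(P,B \right)} = - \frac{9}{7} - \frac{B}{7}$ ($F{\left(P,B \right)} = \frac{-9 - B}{7} = - \frac{9}{7} - \frac{B}{7}$)
$R = \frac{1}{7}$ ($R = - \frac{9}{7} - - \frac{10}{7} = - \frac{9}{7} + \frac{10}{7} = \frac{1}{7} \approx 0.14286$)
$X{\left(o,n \right)} = 267 + o n^{2}$ ($X{\left(o,n \right)} = o n^{2} + 267 = 267 + o n^{2}$)
$\frac{R \left(-40\right) - 125}{X{\left(225,164 \right)}} = \frac{\frac{1}{7} \left(-40\right) - 125}{267 + 225 \cdot 164^{2}} = \frac{- \frac{40}{7} - 125}{267 + 225 \cdot 26896} = - \frac{915}{7 \left(267 + 6051600\right)} = - \frac{915}{7 \cdot 6051867} = \left(- \frac{915}{7}\right) \frac{1}{6051867} = - \frac{305}{14121023}$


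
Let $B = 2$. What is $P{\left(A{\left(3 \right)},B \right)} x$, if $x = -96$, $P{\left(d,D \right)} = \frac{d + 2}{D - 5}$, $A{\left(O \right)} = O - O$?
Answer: $64$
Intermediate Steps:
$A{\left(O \right)} = 0$
$P{\left(d,D \right)} = \frac{2 + d}{-5 + D}$
$P{\left(A{\left(3 \right)},B \right)} x = \frac{2 + 0}{-5 + 2} \left(-96\right) = \frac{1}{-3} \cdot 2 \left(-96\right) = \left(- \frac{1}{3}\right) 2 \left(-96\right) = \left(- \frac{2}{3}\right) \left(-96\right) = 64$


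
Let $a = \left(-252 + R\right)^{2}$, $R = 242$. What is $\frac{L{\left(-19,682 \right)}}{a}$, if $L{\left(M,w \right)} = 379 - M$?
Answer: $\frac{199}{50} \approx 3.98$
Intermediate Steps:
$a = 100$ ($a = \left(-252 + 242\right)^{2} = \left(-10\right)^{2} = 100$)
$\frac{L{\left(-19,682 \right)}}{a} = \frac{379 - -19}{100} = \left(379 + 19\right) \frac{1}{100} = 398 \cdot \frac{1}{100} = \frac{199}{50}$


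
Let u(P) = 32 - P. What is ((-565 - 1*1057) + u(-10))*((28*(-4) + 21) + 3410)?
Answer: -5244020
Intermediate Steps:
((-565 - 1*1057) + u(-10))*((28*(-4) + 21) + 3410) = ((-565 - 1*1057) + (32 - 1*(-10)))*((28*(-4) + 21) + 3410) = ((-565 - 1057) + (32 + 10))*((-112 + 21) + 3410) = (-1622 + 42)*(-91 + 3410) = -1580*3319 = -5244020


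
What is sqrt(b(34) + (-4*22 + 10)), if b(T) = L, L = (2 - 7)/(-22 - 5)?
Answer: I*sqrt(6303)/9 ≈ 8.8213*I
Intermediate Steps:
L = 5/27 (L = -5/(-27) = -5*(-1/27) = 5/27 ≈ 0.18519)
b(T) = 5/27
sqrt(b(34) + (-4*22 + 10)) = sqrt(5/27 + (-4*22 + 10)) = sqrt(5/27 + (-88 + 10)) = sqrt(5/27 - 78) = sqrt(-2101/27) = I*sqrt(6303)/9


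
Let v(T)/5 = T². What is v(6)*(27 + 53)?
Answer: 14400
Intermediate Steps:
v(T) = 5*T²
v(6)*(27 + 53) = (5*6²)*(27 + 53) = (5*36)*80 = 180*80 = 14400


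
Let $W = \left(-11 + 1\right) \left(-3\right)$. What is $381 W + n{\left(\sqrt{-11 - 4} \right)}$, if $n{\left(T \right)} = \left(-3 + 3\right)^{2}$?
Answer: $11430$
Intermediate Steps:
$n{\left(T \right)} = 0$ ($n{\left(T \right)} = 0^{2} = 0$)
$W = 30$ ($W = \left(-10\right) \left(-3\right) = 30$)
$381 W + n{\left(\sqrt{-11 - 4} \right)} = 381 \cdot 30 + 0 = 11430 + 0 = 11430$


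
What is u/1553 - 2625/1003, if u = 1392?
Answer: -2680449/1557659 ≈ -1.7208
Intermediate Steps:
u/1553 - 2625/1003 = 1392/1553 - 2625/1003 = -2680449/1557659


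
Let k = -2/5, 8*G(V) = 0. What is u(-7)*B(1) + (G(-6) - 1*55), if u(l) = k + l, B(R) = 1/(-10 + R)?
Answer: -2438/45 ≈ -54.178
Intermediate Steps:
G(V) = 0 (G(V) = (⅛)*0 = 0)
k = -⅖ (k = -2*⅕ = -⅖ ≈ -0.40000)
u(l) = -⅖ + l
u(-7)*B(1) + (G(-6) - 1*55) = (-⅖ - 7)/(-10 + 1) + (0 - 1*55) = -37/5/(-9) + (0 - 55) = -37/5*(-⅑) - 55 = 37/45 - 55 = -2438/45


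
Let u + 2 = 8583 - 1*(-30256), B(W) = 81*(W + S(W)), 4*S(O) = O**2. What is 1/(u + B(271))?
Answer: 4/6191873 ≈ 6.4601e-7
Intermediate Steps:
S(O) = O**2/4
B(W) = 81*W + 81*W**2/4 (B(W) = 81*(W + W**2/4) = 81*W + 81*W**2/4)
u = 38837 (u = -2 + (8583 - 1*(-30256)) = -2 + (8583 + 30256) = -2 + 38839 = 38837)
1/(u + B(271)) = 1/(38837 + (81/4)*271*(4 + 271)) = 1/(38837 + (81/4)*271*275) = 1/(38837 + 6036525/4) = 1/(6191873/4) = 4/6191873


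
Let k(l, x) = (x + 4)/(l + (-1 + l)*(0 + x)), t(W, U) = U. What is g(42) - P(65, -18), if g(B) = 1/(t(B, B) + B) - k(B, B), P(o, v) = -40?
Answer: 70535/1764 ≈ 39.986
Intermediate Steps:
k(l, x) = (4 + x)/(l + x*(-1 + l)) (k(l, x) = (4 + x)/(l + (-1 + l)*x) = (4 + x)/(l + x*(-1 + l)))
g(B) = 1/(2*B) - (4 + B)/B² (g(B) = 1/(B + B) - (4 + B)/(B - B + B*B) = 1/(2*B) - (4 + B)/(B - B + B²) = 1/(2*B) - (4 + B)/(B²) = 1/(2*B) - (4 + B)/B²)
g(42) - P(65, -18) = (½)*(-8 - 1*42)/42² - 1*(-40) = (½)*(1/1764)*(-8 - 42) + 40 = (½)*(1/1764)*(-50) + 40 = -25/1764 + 40 = 70535/1764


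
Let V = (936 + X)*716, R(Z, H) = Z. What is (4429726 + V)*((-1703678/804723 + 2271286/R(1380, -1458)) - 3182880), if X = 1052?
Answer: -574390687680274050453/30847715 ≈ -1.8620e+13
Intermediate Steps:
V = 1423408 (V = (936 + 1052)*716 = 1988*716 = 1423408)
(4429726 + V)*((-1703678/804723 + 2271286/R(1380, -1458)) - 3182880) = (4429726 + 1423408)*((-1703678/804723 + 2271286/1380) - 3182880) = 5853134*((-1703678*1/804723 + 2271286*(1/1380)) - 3182880) = 5853134*((-1703678/804723 + 1135643/690) - 3182880) = 5853134*(101411389341/61695430 - 3182880) = 5853134*(-196267738849059/61695430) = -574390687680274050453/30847715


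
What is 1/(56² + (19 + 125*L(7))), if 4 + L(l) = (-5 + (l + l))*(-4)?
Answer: -1/1845 ≈ -0.00054201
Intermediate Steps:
L(l) = 16 - 8*l (L(l) = -4 + (-5 + (l + l))*(-4) = -4 + (-5 + 2*l)*(-4) = -4 + (20 - 8*l) = 16 - 8*l)
1/(56² + (19 + 125*L(7))) = 1/(56² + (19 + 125*(16 - 8*7))) = 1/(3136 + (19 + 125*(16 - 56))) = 1/(3136 + (19 + 125*(-40))) = 1/(3136 + (19 - 5000)) = 1/(3136 - 4981) = 1/(-1845) = -1/1845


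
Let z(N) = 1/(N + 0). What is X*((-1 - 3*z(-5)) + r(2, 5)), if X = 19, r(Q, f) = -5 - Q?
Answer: -703/5 ≈ -140.60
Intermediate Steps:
z(N) = 1/N
X*((-1 - 3*z(-5)) + r(2, 5)) = 19*((-1 - 3/(-5)) + (-5 - 1*2)) = 19*((-1 - 3*(-1/5)) + (-5 - 2)) = 19*((-1 + 3/5) - 7) = 19*(-2/5 - 7) = 19*(-37/5) = -703/5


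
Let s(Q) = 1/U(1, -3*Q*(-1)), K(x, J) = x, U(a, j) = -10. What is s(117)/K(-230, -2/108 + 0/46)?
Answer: 1/2300 ≈ 0.00043478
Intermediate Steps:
s(Q) = -⅒ (s(Q) = 1/(-10) = -⅒)
s(117)/K(-230, -2/108 + 0/46) = -⅒/(-230) = -⅒*(-1/230) = 1/2300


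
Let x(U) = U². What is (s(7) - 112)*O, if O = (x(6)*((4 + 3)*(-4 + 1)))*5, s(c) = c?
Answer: 396900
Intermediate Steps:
O = -3780 (O = (6²*((4 + 3)*(-4 + 1)))*5 = (36*(7*(-3)))*5 = (36*(-21))*5 = -756*5 = -3780)
(s(7) - 112)*O = (7 - 112)*(-3780) = -105*(-3780) = 396900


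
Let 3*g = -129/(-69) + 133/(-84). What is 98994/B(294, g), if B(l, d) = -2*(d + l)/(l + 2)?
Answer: -12131120736/243511 ≈ -49818.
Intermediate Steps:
g = 79/828 (g = (-129/(-69) + 133/(-84))/3 = (-129*(-1/69) + 133*(-1/84))/3 = (43/23 - 19/12)/3 = (⅓)*(79/276) = 79/828 ≈ 0.095411)
B(l, d) = -2*(d + l)/(2 + l)
98994/B(294, g) = 98994/((2*(-1*79/828 - 1*294)/(2 + 294))) = 98994/((2*(-79/828 - 294)/296)) = 98994/((2*(1/296)*(-243511/828))) = 98994/(-243511/122544) = 98994*(-122544/243511) = -12131120736/243511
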